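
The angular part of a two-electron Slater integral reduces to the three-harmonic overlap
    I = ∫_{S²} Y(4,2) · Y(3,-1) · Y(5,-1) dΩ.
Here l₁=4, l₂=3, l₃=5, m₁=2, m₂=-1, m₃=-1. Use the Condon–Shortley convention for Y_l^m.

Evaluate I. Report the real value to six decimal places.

0.106335

Rules hold: Σm=0, L=12 even, 1≤5≤7.
N = 9·7·11 = 693
Δ = 2!·6!·4!/13! = 1/180180
Racah Σ t=0..2: t=0:+1/576 t=1:−1/144 t=2:+1/576 = -1/288
⇒ 3j(4 3 5; 0 0 0)² = 20/1001, sgn +1
Racah Σ t=0..2: t=0:+1/384 t=1:−1/720 t=2:+1/34560 = 43/34560
⇒ 3j(4 3 5; 2 -1 -1)² = 1849/180180, sgn +1
4πI² = N·(3j₀)²·(3jₘ)² = 1849/13013
I = +1·√(0.142089/4π) = 0.10633465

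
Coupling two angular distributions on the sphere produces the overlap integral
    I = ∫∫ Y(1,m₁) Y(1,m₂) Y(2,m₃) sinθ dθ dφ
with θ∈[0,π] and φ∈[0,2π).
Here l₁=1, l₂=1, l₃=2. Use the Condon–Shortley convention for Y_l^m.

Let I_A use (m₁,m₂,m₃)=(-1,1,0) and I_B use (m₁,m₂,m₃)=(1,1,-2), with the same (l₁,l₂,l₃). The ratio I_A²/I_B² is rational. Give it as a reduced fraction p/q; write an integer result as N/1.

Same 1,1,2: normalisation and zero-m 3j drop out of the ratio.
A: Δ: 0! 2! 2! / 5! → 1/30; sum: t=0:+1/4 = 1/4; 3j²(1 1 2; -1 1 0) = Δ·Π!·Σ² = 1/30  (sign +1)
B: Δ: 0! 2! 2! / 5! → 1/30; sum: t=0:+1/4 = 1/4; 3j²(1 1 2; 1 1 -2) = Δ·Π!·Σ² = 1/5  (sign +1)
I_A²/I_B² = (1/30)/(1/5) = 1/6

1/6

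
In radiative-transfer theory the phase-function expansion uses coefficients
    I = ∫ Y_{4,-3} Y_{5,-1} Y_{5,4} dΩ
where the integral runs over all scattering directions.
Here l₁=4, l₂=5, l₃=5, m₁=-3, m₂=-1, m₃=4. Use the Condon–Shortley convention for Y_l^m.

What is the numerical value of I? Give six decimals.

-0.168084

m-sum 0 ✓  L=14 even ✓  1≤5≤9 ✓
Π(2lᵢ+1) = 9×11×11 = 1089
triangle coeff Δ(4,5,5) = 1/3153150
Σ_t [0,4]: t=0:+1/69120 t=1:−1/1728 t=2:+1/576 t=3:−1/1728 t=4:+1/69120 = 7/11520
(3j)²=2/143 [(4 5 5; 0 0 0)], sign=-1
Σ_t [3,4]: t=3:−1/17280 t=4:+1/103680 = -1/20736
(3j)²=10/429 [(4 5 5; -3 -1 4)], sign=+1
⇒ 4πI² = 60/169
I = (-1)√(60/169/(4π)) = -0.16808437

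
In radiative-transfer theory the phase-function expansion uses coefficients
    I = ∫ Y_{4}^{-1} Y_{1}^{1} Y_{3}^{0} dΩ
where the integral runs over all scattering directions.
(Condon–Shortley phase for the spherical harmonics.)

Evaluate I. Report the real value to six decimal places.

-0.194664

Checks pass: Σm=0; 8 even; l₃=3∈[3,5].
(2·4+1)(2·1+1)(2·3+1) = 189
Δ: 2! 6! 0! / 9! → 1/252
sum: t=1:−1/36 = -1/36
3j²(4 1 3; 0 0 0) = Δ·Π!·Σ² = 4/63  (sign +1)
sum: t=2:+1/72 = 1/72
3j²(4 1 3; -1 1 0) = Δ·Π!·Σ² = 5/126  (sign -1)
combine: 4πI² = 189·4/63·5/126 = 10/21
take √, sign -1: I = -0.19466390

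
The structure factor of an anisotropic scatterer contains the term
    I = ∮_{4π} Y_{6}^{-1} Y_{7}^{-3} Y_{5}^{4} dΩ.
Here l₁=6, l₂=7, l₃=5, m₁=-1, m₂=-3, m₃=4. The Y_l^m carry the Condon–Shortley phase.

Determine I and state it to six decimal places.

-0.033132

m-sum 0 ✓  L=18 even ✓  1≤5≤13 ✓
Π(2lᵢ+1) = 13×15×11 = 2145
triangle coeff Δ(6,7,5) = 1/174594420
Σ_t [2,6]: t=2:+1/4147200 t=3:−1/207360 t=4:+1/82944 t=5:−1/207360 t=6:+1/4147200 = 1/345600
(3j)²=420/46189 [(6 7 5; 0 0 0)], sign=-1
Σ_t [3,4]: t=3:−1/2073600 t=4:+1/2488320 = -1/12441600
(3j)²=98/138567 [(6 7 5; -1 -3 4)], sign=+1
⇒ 4πI² = 205800/14919047
I = (-1)√(205800/14919047/(4π)) = -0.03313197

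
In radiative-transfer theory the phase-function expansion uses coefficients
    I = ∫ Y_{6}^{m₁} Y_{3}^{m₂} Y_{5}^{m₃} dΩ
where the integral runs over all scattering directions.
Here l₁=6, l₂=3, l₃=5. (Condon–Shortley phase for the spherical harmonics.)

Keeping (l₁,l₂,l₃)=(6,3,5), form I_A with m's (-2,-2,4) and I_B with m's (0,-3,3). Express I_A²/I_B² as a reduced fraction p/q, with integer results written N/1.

l's match ⇒ only the (l;m) 3-j factors differ between A and B.
A: triangle coeff Δ(6,3,5) = 1/675675; Σ_t [0,1]: t=0:+1/967680 t=1:−1/60480 = -1/64512; (3j)²=15/1001 [(6 3 5; -2 -2 4)], sign=+1
B: triangle coeff Δ(6,3,5) = 1/675675; Σ_t [0,0]: t=0:+1/69120 = 1/69120; (3j)²=4/429 [(6 3 5; 0 -3 3)], sign=+1
I_A²/I_B² = (15/1001)/(4/429) = 45/28

45/28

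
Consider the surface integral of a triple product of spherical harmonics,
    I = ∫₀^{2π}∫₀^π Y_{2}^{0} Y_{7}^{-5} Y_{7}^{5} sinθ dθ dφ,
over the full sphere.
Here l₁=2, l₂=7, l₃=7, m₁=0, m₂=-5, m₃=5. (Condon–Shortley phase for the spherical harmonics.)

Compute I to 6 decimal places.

0.054230

Rules hold: Σm=0, L=16 even, 5≤7≤9.
N = 5·15·15 = 1125
Δ = 2!·2!·12!/17! = 1/185640
Racah Σ t=0..2: t=0:+1/2419200 t=1:−1/518400 t=2:+1/2419200 = -1/907200
⇒ 3j(2 7 7; 0 0 0)² = 56/3315, sgn +1
Racah Σ t=0..2: t=0:+1/29030400 t=1:−1/39916800 t=2:+1/1916006400 = 19/1916006400
⇒ 3j(2 7 7; 0 -5 5)² = 361/185640, sgn +1
4πI² = N·(3j₀)²·(3jₘ)² = 1805/48841
I = +1·√(0.0369567/4π) = 0.05423022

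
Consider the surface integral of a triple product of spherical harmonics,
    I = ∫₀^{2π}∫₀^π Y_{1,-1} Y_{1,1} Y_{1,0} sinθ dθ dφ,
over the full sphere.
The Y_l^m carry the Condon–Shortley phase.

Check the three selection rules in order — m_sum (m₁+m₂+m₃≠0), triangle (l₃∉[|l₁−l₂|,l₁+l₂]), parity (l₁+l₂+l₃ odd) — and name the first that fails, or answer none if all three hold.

azimuthal sum: -1 + 1 + 0 = 0  ✓
0 ≤ 1 ≤ 2 (triangle on l)  ✓
L = 1 + 1 + 1 = 3 (odd)  ✗

parity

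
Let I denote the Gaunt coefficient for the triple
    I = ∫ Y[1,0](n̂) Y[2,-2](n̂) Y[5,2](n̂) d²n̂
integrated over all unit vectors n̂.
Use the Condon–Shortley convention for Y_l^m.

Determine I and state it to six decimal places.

|1−2|≤5≤1+2 violated ⇒ I = 0

0.000000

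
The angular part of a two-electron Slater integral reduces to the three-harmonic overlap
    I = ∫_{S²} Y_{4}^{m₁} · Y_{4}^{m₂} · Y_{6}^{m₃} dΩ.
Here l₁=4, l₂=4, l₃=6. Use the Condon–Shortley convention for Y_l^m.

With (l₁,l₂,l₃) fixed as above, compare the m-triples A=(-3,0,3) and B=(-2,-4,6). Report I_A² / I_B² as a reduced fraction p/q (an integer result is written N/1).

Same 4,4,6: normalisation and zero-m 3j drop out of the ratio.
A: Δ: 2! 6! 6! / 15! → 1/1261260; sum: t=1:−1/25920 t=2:+1/11520 = 1/20736; 3j²(4 4 6; -3 0 3) = Δ·Π!·Σ² = 5/429  (sign -1)
B: Δ: 2! 6! 6! / 15! → 1/1261260; sum: t=0:+1/1036800 = 1/1036800; 3j²(4 4 6; -2 -4 6) = Δ·Π!·Σ² = 4/195  (sign +1)
I_A²/I_B² = (5/429)/(4/195) = 25/44

25/44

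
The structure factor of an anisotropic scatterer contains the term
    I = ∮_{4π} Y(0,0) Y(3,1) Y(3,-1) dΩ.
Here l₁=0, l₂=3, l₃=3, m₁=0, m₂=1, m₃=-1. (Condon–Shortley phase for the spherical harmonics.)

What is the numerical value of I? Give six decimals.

-0.282095

m-sum 0 ✓  L=6 even ✓  3≤3≤3 ✓
Π(2lᵢ+1) = 1×7×7 = 49
triangle coeff Δ(0,3,3) = 1/7
Σ_t [0,0]: t=0:+1/36 = 1/36
(3j)²=1/7 [(0 3 3; 0 0 0)], sign=-1
Σ_t [0,0]: t=0:+1/48 = 1/48
(3j)²=1/7 [(0 3 3; 0 1 -1)], sign=+1
⇒ 4πI² = 1/1
I = (-1)√(1/1/(4π)) = -0.28209479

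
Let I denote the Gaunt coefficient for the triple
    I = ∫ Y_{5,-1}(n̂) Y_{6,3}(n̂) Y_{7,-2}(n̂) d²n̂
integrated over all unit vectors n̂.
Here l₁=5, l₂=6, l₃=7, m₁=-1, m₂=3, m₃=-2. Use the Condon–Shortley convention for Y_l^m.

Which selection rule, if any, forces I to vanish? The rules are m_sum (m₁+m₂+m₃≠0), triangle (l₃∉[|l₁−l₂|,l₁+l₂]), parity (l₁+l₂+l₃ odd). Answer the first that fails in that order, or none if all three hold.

Σmᵢ = 0  ✓
l₃∈[|l₁−l₂|,l₁+l₂]=[1,11], have l₃=7  ✓
Σlᵢ = 18 ⇒ even  ✓

none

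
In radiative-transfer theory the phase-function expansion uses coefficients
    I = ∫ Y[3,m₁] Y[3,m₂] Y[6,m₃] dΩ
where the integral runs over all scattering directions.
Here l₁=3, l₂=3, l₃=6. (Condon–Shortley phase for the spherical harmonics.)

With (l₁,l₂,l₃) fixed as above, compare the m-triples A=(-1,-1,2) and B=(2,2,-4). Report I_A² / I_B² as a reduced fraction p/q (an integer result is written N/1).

5/6

Shared (l₁,l₂,l₃)=(3,3,6): N and (l;000)² cancel in I_A²/I_B².
A: Δ = 0!·6!·6!/13! = 1/12012; Racah Σ t=0..0: t=0:+1/2304 = 1/2304; ⇒ 3j(3 3 6; -1 -1 2)² = 5/143, sgn +1
B: Δ = 0!·6!·6!/13! = 1/12012; Racah Σ t=0..0: t=0:+1/14400 = 1/14400; ⇒ 3j(3 3 6; 2 2 -4)² = 6/143, sgn +1
I_A²/I_B² = (5/143)/(6/143) = 5/6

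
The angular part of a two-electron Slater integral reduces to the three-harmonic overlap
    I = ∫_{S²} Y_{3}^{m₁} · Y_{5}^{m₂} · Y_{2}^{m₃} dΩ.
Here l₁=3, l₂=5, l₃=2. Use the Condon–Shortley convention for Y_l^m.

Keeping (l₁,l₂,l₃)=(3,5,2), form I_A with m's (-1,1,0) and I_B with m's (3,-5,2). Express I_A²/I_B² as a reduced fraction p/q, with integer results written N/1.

3/7

l's match ⇒ only the (l;m) 3-j factors differ between A and B.
A: triangle coeff Δ(3,5,2) = 1/2310; Σ_t [4,4]: t=4:+1/192 = 1/192; (3j)²=3/77 [(3 5 2; -1 1 0)], sign=+1
B: triangle coeff Δ(3,5,2) = 1/2310; Σ_t [0,0]: t=0:+1/17280 = 1/17280; (3j)²=1/11 [(3 5 2; 3 -5 2)], sign=+1
I_A²/I_B² = (3/77)/(1/11) = 3/7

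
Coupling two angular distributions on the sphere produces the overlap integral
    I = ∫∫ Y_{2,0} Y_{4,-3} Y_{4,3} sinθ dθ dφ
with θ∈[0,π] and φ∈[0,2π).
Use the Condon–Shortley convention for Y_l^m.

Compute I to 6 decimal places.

0.057344

Checks pass: Σm=0; 10 even; l₃=4∈[2,6].
(2·2+1)(2·4+1)(2·4+1) = 405
Δ: 2! 2! 6! / 11! → 1/13860
sum: t=0:+1/192 t=1:−1/36 t=2:+1/192 = -5/288
3j²(2 4 4; 0 0 0) = Δ·Π!·Σ² = 20/693  (sign -1)
sum: t=0:+1/480 t=1:−1/720 = 1/1440
3j²(2 4 4; 0 -3 3) = Δ·Π!·Σ² = 7/1980  (sign -1)
combine: 4πI² = 405·20/693·7/1980 = 5/121
take √, sign +1: I = 0.05734392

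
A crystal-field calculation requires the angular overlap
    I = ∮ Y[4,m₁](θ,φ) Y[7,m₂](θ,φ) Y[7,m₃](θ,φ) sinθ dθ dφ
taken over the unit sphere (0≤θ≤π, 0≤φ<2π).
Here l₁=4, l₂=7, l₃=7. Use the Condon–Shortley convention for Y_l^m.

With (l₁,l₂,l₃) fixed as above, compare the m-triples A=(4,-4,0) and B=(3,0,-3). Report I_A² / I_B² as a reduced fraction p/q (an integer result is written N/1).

l's match ⇒ only the (l;m) 3-j factors differ between A and B.
A: triangle coeff Δ(4,7,7) = 1/58198140; Σ_t [0,0]: t=0:+1/17418240 = 1/17418240; (3j)²=175/12597 [(4 7 7; 4 -4 0)], sign=-1
B: triangle coeff Δ(4,7,7) = 1/58198140; Σ_t [0,1]: t=0:+1/4354560 t=1:−1/2488320 = -1/5806080; (3j)²=525/92378 [(4 7 7; 3 0 -3)], sign=-1
I_A²/I_B² = (175/12597)/(525/92378) = 22/9

22/9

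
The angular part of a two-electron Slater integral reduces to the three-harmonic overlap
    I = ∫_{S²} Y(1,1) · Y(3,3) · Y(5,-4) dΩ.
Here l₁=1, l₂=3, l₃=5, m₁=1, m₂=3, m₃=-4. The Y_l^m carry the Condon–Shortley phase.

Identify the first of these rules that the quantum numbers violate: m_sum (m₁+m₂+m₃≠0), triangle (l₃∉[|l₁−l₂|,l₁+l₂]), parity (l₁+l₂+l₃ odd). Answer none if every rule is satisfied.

m₁+m₂+m₃ = 1 + 3 − 4 = 0  ✓
triangle: |1−3|=2 ≤ l₃=5 ≤ 1+3=4  ✗
parity: l₁+l₂+l₃ = 9 is odd

triangle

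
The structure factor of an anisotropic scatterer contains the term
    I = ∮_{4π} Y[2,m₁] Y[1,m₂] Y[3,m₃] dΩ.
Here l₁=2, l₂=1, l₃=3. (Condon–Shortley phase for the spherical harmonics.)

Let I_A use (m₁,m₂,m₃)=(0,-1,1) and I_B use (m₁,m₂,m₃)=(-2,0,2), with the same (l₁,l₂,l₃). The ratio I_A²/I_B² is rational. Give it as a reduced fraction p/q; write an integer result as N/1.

6/5

l's match ⇒ only the (l;m) 3-j factors differ between A and B.
A: triangle coeff Δ(2,1,3) = 1/105; Σ_t [0,0]: t=0:+1/8 = 1/8; (3j)²=2/35 [(2 1 3; 0 -1 1)], sign=+1
B: triangle coeff Δ(2,1,3) = 1/105; Σ_t [0,0]: t=0:+1/24 = 1/24; (3j)²=1/21 [(2 1 3; -2 0 2)], sign=-1
I_A²/I_B² = (2/35)/(1/21) = 6/5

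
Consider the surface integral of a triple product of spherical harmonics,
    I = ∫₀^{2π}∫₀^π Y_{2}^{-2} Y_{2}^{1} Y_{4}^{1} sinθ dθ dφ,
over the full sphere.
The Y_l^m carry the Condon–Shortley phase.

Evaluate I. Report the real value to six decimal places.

-0.090112

m-sum 0 ✓  L=8 even ✓  0≤4≤4 ✓
Π(2lᵢ+1) = 5×5×9 = 225
triangle coeff Δ(2,2,4) = 1/630
Σ_t [0,0]: t=0:+1/16 = 1/16
(3j)²=2/35 [(2 2 4; 0 0 0)], sign=+1
Σ_t [0,0]: t=0:+1/144 = 1/144
(3j)²=1/126 [(2 2 4; -2 1 1)], sign=-1
⇒ 4πI² = 5/49
I = (-1)√(5/49/(4π)) = -0.09011188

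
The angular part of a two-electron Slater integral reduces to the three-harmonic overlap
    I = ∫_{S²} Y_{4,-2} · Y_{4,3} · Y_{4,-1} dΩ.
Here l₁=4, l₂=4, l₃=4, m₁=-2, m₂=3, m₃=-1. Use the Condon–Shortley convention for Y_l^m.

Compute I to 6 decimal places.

Checks pass: Σm=0; 12 even; l₃=4∈[0,8].
(2·4+1)(2·4+1)(2·4+1) = 729
Δ: 4! 4! 4! / 13! → 1/450450
sum: t=0:+1/13824 t=1:−1/216 t=2:+1/64 t=3:−1/216 t=4:+1/13824 = 5/768
3j²(4 4 4; 0 0 0) = Δ·Π!·Σ² = 18/1001  (sign +1)
sum: t=3:−1/864 t=4:+1/576 = 1/1728
3j²(4 4 4; -2 3 -1) = Δ·Π!·Σ² = 5/1287  (sign -1)
combine: 4πI² = 729·18/1001·5/1287 = 7290/143143
take √, sign -1: I = -0.06366105

-0.063661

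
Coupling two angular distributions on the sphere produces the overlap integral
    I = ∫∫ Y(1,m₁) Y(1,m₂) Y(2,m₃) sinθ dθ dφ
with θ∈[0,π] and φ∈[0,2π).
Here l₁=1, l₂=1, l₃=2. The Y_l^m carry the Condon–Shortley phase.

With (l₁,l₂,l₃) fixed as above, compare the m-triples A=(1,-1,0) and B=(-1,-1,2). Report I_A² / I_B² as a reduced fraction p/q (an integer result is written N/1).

Same 1,1,2: normalisation and zero-m 3j drop out of the ratio.
A: Δ: 0! 2! 2! / 5! → 1/30; sum: t=0:+1/4 = 1/4; 3j²(1 1 2; 1 -1 0) = Δ·Π!·Σ² = 1/30  (sign +1)
B: Δ: 0! 2! 2! / 5! → 1/30; sum: t=0:+1/4 = 1/4; 3j²(1 1 2; -1 -1 2) = Δ·Π!·Σ² = 1/5  (sign +1)
I_A²/I_B² = (1/30)/(1/5) = 1/6

1/6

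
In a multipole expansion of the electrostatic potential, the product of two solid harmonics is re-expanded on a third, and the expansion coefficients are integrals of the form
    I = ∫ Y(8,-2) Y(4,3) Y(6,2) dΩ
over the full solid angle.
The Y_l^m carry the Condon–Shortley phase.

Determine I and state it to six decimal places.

0.000000

Σmᵢ = 3 ≠ 0, so the φ-integral vanishes; I = 0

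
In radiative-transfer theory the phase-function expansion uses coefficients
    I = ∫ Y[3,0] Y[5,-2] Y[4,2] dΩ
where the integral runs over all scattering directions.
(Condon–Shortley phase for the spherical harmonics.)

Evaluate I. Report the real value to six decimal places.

Rules hold: Σm=0, L=12 even, 2≤4≤8.
N = 7·11·9 = 693
Δ = 4!·2!·6!/13! = 1/180180
Racah Σ t=1..3: t=1:−1/576 t=2:+1/144 t=3:−1/576 = 1/288
⇒ 3j(3 5 4; 0 0 0)² = 20/1001, sgn +1
Racah Σ t=1..3: t=1:−1/576 t=2:+1/480 t=3:−1/8640 = 1/4320
⇒ 3j(3 5 4; 0 -2 2)² = 1/2145, sgn +1
4πI² = N·(3j₀)²·(3jₘ)² = 12/1859
I = +1·√(0.00645508/4π) = 0.02266449

0.022664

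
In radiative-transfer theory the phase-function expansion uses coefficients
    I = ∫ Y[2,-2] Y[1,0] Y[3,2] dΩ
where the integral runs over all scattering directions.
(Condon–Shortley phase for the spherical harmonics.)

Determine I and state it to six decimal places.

0.184674

m-sum 0 ✓  L=6 even ✓  1≤3≤3 ✓
Π(2lᵢ+1) = 5×3×7 = 105
triangle coeff Δ(2,1,3) = 1/105
Σ_t [0,0]: t=0:+1/4 = 1/4
(3j)²=3/35 [(2 1 3; 0 0 0)], sign=-1
Σ_t [0,0]: t=0:+1/24 = 1/24
(3j)²=1/21 [(2 1 3; -2 0 2)], sign=-1
⇒ 4πI² = 3/7
I = (+1)√(3/7/(4π)) = 0.18467439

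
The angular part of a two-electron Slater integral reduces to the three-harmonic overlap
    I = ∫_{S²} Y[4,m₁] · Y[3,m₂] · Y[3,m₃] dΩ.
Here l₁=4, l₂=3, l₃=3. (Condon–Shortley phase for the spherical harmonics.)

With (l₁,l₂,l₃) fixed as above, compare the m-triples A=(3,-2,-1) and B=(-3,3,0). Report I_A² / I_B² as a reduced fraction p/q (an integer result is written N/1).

2/9

Shared (l₁,l₂,l₃)=(4,3,3): N and (l;000)² cancel in I_A²/I_B².
A: Δ = 4!·4!·2!/11! = 1/34650; Racah Σ t=0..1: t=0:+1/144 t=1:−1/288 = 1/288; ⇒ 3j(4 3 3; 3 -2 -1)² = 1/99, sgn +1
B: Δ = 4!·4!·2!/11! = 1/34650; Racah Σ t=4..4: t=4:+1/288 = 1/288; ⇒ 3j(4 3 3; -3 3 0)² = 1/22, sgn -1
I_A²/I_B² = (1/99)/(1/22) = 2/9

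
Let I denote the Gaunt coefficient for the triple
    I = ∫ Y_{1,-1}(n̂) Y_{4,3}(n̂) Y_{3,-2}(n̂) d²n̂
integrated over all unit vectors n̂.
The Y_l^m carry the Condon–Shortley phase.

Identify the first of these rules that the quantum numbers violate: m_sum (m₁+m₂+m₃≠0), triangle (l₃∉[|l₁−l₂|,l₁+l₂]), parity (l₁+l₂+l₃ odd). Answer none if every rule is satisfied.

m₁+m₂+m₃ = -1 + 3 − 2 = 0  ✓
triangle: |1−4|=3 ≤ l₃=3 ≤ 1+4=5  ✓
parity: l₁+l₂+l₃ = 8 is even  ✓

none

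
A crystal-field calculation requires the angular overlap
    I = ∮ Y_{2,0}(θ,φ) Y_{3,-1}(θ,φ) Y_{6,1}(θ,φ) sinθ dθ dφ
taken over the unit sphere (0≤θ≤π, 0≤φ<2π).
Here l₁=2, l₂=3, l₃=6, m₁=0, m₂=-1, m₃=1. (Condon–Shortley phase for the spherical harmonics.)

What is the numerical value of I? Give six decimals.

0.000000

|2−3|≤6≤2+3 violated ⇒ I = 0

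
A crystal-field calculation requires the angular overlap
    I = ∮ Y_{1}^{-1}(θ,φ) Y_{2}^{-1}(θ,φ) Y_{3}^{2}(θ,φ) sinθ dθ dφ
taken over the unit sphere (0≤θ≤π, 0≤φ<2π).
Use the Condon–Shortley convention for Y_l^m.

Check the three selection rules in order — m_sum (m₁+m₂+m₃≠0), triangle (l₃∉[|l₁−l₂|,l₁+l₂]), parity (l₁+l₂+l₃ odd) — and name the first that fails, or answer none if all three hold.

none

m₁+m₂+m₃ = -1 − 1 + 2 = 0  ✓
triangle: |1−2|=1 ≤ l₃=3 ≤ 1+2=3  ✓
parity: l₁+l₂+l₃ = 6 is even  ✓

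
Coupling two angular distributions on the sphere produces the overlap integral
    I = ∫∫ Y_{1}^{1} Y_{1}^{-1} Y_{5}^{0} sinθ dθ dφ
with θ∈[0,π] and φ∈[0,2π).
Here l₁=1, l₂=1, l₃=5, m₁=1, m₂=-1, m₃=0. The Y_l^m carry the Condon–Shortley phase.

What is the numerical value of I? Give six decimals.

0.000000

|1−1|≤5≤1+1 violated ⇒ I = 0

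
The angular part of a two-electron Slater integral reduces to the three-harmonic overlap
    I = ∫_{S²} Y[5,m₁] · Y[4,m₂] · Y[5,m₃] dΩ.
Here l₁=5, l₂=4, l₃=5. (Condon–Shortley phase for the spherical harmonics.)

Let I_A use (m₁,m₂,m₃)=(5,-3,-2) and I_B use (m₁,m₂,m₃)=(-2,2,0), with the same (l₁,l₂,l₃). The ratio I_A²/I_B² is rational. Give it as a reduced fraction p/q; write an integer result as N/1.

Shared (l₁,l₂,l₃)=(5,4,5): N and (l;000)² cancel in I_A²/I_B².
A: Δ = 4!·6!·4!/15! = 1/3153150; Racah Σ t=0..0: t=0:+1/103680 = 1/103680; ⇒ 3j(5 4 5; 5 -3 -2)² = 7/429, sgn -1
B: Δ = 4!·6!·4!/15! = 1/3153150; Racah Σ t=2..4: t=2:+1/11520 t=3:−1/1728 t=4:+1/3456 = -7/34560; ⇒ 3j(5 4 5; -2 2 0)² = 7/858, sgn +1
I_A²/I_B² = (7/429)/(7/858) = 2/1

2/1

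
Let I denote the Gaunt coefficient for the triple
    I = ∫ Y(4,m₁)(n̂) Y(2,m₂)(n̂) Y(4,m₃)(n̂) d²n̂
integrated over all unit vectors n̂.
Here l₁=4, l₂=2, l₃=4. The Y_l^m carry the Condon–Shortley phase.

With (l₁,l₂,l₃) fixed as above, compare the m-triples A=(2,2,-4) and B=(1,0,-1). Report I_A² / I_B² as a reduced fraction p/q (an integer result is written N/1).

Shared (l₁,l₂,l₃)=(4,2,4): N and (l;000)² cancel in I_A²/I_B².
A: Δ = 2!·6!·2!/11! = 1/13860; Racah Σ t=2..2: t=2:+1/2880 = 1/2880; ⇒ 3j(4 2 4; 2 2 -4)² = 2/165, sgn +1
B: Δ = 2!·6!·2!/11! = 1/13860; Racah Σ t=0..2: t=0:+1/144 t=1:−1/48 t=2:+1/480 = -17/1440; ⇒ 3j(4 2 4; 1 0 -1)² = 289/13860, sgn +1
I_A²/I_B² = (2/165)/(289/13860) = 168/289

168/289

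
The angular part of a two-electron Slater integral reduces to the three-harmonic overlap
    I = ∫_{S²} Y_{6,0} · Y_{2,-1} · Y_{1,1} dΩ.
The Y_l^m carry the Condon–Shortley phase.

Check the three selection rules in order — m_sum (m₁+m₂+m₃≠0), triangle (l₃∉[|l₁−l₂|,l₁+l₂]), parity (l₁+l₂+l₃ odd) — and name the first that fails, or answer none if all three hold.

azimuthal sum: 0 − 1 + 1 = 0  ✓
4 ≤ 1 ≤ 8 (triangle on l)  ✗
L = 6 + 2 + 1 = 9 (odd)

triangle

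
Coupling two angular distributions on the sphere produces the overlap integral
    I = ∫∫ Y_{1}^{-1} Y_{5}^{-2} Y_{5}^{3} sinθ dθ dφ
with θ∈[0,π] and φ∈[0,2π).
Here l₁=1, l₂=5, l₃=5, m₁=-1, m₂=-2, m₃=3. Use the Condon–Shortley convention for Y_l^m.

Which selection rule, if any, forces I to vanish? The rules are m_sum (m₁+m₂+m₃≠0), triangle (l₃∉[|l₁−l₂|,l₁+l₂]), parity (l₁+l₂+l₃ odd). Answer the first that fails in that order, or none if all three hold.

Σmᵢ = 0  ✓
l₃∈[|l₁−l₂|,l₁+l₂]=[4,6], have l₃=5  ✓
Σlᵢ = 11 ⇒ odd  ✗

parity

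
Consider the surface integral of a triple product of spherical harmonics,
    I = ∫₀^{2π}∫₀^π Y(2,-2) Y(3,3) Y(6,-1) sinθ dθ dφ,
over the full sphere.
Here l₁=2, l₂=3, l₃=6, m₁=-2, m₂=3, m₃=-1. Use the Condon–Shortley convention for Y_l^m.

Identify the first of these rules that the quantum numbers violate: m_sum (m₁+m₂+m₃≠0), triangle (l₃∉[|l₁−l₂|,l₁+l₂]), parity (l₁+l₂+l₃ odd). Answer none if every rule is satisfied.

m₁+m₂+m₃ = -2 + 3 − 1 = 0  ✓
triangle: |2−3|=1 ≤ l₃=6 ≤ 2+3=5  ✗
parity: l₁+l₂+l₃ = 11 is odd

triangle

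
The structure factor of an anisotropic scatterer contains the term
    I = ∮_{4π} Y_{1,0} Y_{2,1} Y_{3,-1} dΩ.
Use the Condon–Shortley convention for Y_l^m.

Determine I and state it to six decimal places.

-0.233597

Checks pass: Σm=0; 6 even; l₃=3∈[1,3].
(2·1+1)(2·2+1)(2·3+1) = 105
Δ: 0! 2! 4! / 7! → 1/105
sum: t=0:+1/4 = 1/4
3j²(1 2 3; 0 0 0) = Δ·Π!·Σ² = 3/35  (sign -1)
sum: t=0:+1/6 = 1/6
3j²(1 2 3; 0 1 -1) = Δ·Π!·Σ² = 8/105  (sign +1)
combine: 4πI² = 105·3/35·8/105 = 24/35
take √, sign -1: I = -0.23359668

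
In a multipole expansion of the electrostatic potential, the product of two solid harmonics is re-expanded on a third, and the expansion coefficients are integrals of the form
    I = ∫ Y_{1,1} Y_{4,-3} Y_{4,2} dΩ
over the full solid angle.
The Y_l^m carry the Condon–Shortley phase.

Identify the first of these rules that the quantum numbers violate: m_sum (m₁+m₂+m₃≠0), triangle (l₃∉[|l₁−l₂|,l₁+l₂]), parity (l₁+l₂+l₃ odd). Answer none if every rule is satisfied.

parity

azimuthal sum: 1 − 3 + 2 = 0  ✓
3 ≤ 4 ≤ 5 (triangle on l)  ✓
L = 1 + 4 + 4 = 9 (odd)  ✗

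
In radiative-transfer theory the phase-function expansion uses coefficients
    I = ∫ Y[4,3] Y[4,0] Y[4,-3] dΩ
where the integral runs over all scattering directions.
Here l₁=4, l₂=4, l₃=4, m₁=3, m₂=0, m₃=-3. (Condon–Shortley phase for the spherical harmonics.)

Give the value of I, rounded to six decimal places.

Checks pass: Σm=0; 12 even; l₃=4∈[0,8].
(2·4+1)(2·4+1)(2·4+1) = 729
Δ: 4! 4! 4! / 13! → 1/450450
sum: t=0:+1/13824 t=1:−1/216 t=2:+1/64 t=3:−1/216 t=4:+1/13824 = 5/768
3j²(4 4 4; 0 0 0) = Δ·Π!·Σ² = 18/1001  (sign +1)
sum: t=0:+1/3456 t=1:−1/864 = -1/1152
3j²(4 4 4; 3 0 -3) = Δ·Π!·Σ² = 7/286  (sign +1)
combine: 4πI² = 729·18/1001·7/286 = 6561/20449
take √, sign +1: I = 0.15978796

0.159788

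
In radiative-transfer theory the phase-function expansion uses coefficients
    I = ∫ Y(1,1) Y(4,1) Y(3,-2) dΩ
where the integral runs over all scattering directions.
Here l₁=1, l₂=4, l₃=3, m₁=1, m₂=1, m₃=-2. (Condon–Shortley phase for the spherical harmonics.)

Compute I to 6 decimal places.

Checks pass: Σm=0; 8 even; l₃=3∈[3,5].
(2·1+1)(2·4+1)(2·3+1) = 189
Δ: 2! 0! 6! / 9! → 1/252
sum: t=1:−1/36 = -1/36
3j²(1 4 3; 0 0 0) = Δ·Π!·Σ² = 4/63  (sign +1)
sum: t=0:+1/240 = 1/240
3j²(1 4 3; 1 1 -2) = Δ·Π!·Σ² = 1/84  (sign -1)
combine: 4πI² = 189·4/63·1/84 = 1/7
take √, sign -1: I = -0.10662181

-0.106622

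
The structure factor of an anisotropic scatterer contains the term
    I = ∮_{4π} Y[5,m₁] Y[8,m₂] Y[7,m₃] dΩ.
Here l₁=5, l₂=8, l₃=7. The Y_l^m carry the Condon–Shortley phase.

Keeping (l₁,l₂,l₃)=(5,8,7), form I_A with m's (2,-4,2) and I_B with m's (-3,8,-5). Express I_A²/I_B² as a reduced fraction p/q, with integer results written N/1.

1715/6864

Shared (l₁,l₂,l₃)=(5,8,7): N and (l;000)² cancel in I_A²/I_B².
A: Δ = 6!·4!·10!/21! = 1/814773960; Racah Σ t=0..3: t=0:+1/74649600 t=1:−1/14515200 t=2:+1/23224320 t=3:−1/313528320 = -7/447897600; ⇒ 3j(5 8 7; 2 -4 2)² = 343/75582, sgn +1
B: Δ = 6!·4!·10!/21! = 1/814773960; Racah Σ t=6..6: t=6:+1/10450944000 = 1/10450944000; ⇒ 3j(5 8 7; -3 8 -5)² = 88/4845, sgn +1
I_A²/I_B² = (343/75582)/(88/4845) = 1715/6864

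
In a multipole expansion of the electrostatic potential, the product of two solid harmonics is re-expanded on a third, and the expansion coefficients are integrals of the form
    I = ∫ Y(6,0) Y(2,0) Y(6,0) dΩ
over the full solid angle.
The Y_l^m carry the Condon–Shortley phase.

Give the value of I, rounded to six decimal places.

0.160563

m-sum 0 ✓  L=14 even ✓  4≤6≤8 ✓
Π(2lᵢ+1) = 13×5×13 = 845
triangle coeff Δ(6,2,6) = 1/90090
Σ_t [0,2]: t=0:+1/69120 t=1:−1/14400 t=2:+1/69120 = -7/172800
(3j)²=14/715 [(6 2 6; 0 0 0)], sign=-1
(m-triple is (0,0,0) — same symbol as above.)
⇒ 4πI² = 196/605
I = (+1)√(196/605/(4π)) = 0.16056298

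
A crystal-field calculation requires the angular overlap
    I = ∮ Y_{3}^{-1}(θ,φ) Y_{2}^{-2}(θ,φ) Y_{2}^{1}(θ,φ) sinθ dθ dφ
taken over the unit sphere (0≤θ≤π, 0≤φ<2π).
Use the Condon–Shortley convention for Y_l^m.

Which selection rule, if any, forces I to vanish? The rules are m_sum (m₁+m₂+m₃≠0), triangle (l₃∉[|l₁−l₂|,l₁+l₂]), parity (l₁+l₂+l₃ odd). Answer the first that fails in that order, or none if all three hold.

m_sum

m₁+m₂+m₃ = -1 − 2 + 1 = -2  ✗
triangle: |3−2|=1 ≤ l₃=2 ≤ 3+2=5
parity: l₁+l₂+l₃ = 7 is odd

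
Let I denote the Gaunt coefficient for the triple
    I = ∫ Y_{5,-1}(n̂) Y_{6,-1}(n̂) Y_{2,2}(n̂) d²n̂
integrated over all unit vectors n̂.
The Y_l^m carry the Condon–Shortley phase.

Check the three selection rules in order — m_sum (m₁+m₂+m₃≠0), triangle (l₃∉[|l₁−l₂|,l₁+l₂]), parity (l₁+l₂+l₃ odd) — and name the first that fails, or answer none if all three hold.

parity

m₁+m₂+m₃ = -1 − 1 + 2 = 0  ✓
triangle: |5−6|=1 ≤ l₃=2 ≤ 5+6=11  ✓
parity: l₁+l₂+l₃ = 13 is odd  ✗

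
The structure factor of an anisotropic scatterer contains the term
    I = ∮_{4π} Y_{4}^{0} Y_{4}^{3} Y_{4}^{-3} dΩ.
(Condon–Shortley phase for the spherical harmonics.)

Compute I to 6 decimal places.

0.159788

Checks pass: Σm=0; 12 even; l₃=4∈[0,8].
(2·4+1)(2·4+1)(2·4+1) = 729
Δ: 4! 4! 4! / 13! → 1/450450
sum: t=0:+1/13824 t=1:−1/216 t=2:+1/64 t=3:−1/216 t=4:+1/13824 = 5/768
3j²(4 4 4; 0 0 0) = Δ·Π!·Σ² = 18/1001  (sign +1)
sum: t=3:−1/864 t=4:+1/3456 = -1/1152
3j²(4 4 4; 0 3 -3) = Δ·Π!·Σ² = 7/286  (sign +1)
combine: 4πI² = 729·18/1001·7/286 = 6561/20449
take √, sign +1: I = 0.15978796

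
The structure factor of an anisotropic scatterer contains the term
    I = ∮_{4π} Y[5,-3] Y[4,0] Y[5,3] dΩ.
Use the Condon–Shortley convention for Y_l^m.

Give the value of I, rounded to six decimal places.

0.130198

Checks pass: Σm=0; 14 even; l₃=5∈[1,9].
(2·5+1)(2·4+1)(2·5+1) = 1089
Δ: 4! 6! 4! / 15! → 1/3153150
sum: t=0:+1/69120 t=1:−1/1728 t=2:+1/576 t=3:−1/1728 t=4:+1/69120 = 7/11520
3j²(5 4 5; 0 0 0) = Δ·Π!·Σ² = 2/143  (sign -1)
sum: t=2:+1/11520 t=3:−1/4320 t=4:+1/27648 = -1/9216
3j²(5 4 5; -3 0 3) = Δ·Π!·Σ² = 2/143  (sign -1)
combine: 4πI² = 1089·2/143·2/143 = 36/169
take √, sign +1: I = 0.13019760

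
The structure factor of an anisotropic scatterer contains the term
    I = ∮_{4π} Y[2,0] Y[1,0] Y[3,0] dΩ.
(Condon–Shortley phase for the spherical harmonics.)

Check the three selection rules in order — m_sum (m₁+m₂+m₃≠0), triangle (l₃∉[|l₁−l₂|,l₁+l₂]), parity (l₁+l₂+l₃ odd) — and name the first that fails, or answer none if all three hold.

azimuthal sum: 0 + 0 + 0 = 0  ✓
1 ≤ 3 ≤ 3 (triangle on l)  ✓
L = 2 + 1 + 3 = 6 (even)  ✓

none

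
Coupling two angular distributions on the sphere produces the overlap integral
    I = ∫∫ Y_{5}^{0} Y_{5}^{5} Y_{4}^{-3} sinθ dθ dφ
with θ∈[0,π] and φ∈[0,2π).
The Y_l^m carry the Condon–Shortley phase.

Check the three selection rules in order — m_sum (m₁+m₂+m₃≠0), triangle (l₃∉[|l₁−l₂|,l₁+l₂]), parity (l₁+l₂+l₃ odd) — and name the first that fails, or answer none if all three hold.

m_sum

Σmᵢ = 2  ✗
l₃∈[|l₁−l₂|,l₁+l₂]=[0,10], have l₃=4
Σlᵢ = 14 ⇒ even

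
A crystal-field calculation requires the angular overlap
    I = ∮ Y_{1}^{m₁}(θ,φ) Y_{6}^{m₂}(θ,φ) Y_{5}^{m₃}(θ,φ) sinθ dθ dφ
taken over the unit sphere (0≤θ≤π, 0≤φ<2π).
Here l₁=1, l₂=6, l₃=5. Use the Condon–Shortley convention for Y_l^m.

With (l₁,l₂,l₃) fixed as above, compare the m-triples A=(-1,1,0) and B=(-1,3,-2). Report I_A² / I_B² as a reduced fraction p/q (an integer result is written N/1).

7/12

Shared (l₁,l₂,l₃)=(1,6,5): N and (l;000)² cancel in I_A²/I_B².
A: Δ = 2!·0!·10!/13! = 1/858; Racah Σ t=2..2: t=2:+1/28800 = 1/28800; ⇒ 3j(1 6 5; -1 1 0)² = 7/286, sgn -1
B: Δ = 2!·0!·10!/13! = 1/858; Racah Σ t=2..2: t=2:+1/60480 = 1/60480; ⇒ 3j(1 6 5; -1 3 -2)² = 6/143, sgn -1
I_A²/I_B² = (7/286)/(6/143) = 7/12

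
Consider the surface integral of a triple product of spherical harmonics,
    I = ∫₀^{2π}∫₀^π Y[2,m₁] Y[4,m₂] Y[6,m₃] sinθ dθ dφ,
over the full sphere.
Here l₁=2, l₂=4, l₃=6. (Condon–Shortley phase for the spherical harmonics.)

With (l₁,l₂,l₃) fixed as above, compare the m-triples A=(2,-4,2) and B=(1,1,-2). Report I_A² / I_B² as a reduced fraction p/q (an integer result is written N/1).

1/224

Same 2,4,6: normalisation and zero-m 3j drop out of the ratio.
A: Δ: 0! 4! 8! / 13! → 1/6435; sum: t=0:+1/967680 = 1/967680; 3j²(2 4 6; 2 -4 2) = Δ·Π!·Σ² = 1/6435  (sign +1)
B: Δ: 0! 4! 8! / 13! → 1/6435; sum: t=0:+1/4320 = 1/4320; 3j²(2 4 6; 1 1 -2) = Δ·Π!·Σ² = 224/6435  (sign +1)
I_A²/I_B² = (1/6435)/(224/6435) = 1/224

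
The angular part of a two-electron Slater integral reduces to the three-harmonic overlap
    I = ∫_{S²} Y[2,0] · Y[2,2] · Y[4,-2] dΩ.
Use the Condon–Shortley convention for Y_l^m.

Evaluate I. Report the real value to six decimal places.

m-sum 0 ✓  L=8 even ✓  0≤4≤4 ✓
Π(2lᵢ+1) = 5×5×9 = 225
triangle coeff Δ(2,2,4) = 1/630
Σ_t [0,0]: t=0:+1/16 = 1/16
(3j)²=2/35 [(2 2 4; 0 0 0)], sign=+1
Σ_t [0,0]: t=0:+1/96 = 1/96
(3j)²=1/42 [(2 2 4; 0 2 -2)], sign=+1
⇒ 4πI² = 15/49
I = (+1)√(15/49/(4π)) = 0.15607835

0.156078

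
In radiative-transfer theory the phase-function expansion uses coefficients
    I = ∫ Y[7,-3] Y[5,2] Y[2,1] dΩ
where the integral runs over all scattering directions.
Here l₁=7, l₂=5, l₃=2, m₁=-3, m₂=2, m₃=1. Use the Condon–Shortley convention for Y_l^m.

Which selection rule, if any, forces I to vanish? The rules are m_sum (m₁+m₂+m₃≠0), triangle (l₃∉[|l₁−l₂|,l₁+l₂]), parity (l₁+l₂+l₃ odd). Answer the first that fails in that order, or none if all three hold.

azimuthal sum: -3 + 2 + 1 = 0  ✓
2 ≤ 2 ≤ 12 (triangle on l)  ✓
L = 7 + 5 + 2 = 14 (even)  ✓

none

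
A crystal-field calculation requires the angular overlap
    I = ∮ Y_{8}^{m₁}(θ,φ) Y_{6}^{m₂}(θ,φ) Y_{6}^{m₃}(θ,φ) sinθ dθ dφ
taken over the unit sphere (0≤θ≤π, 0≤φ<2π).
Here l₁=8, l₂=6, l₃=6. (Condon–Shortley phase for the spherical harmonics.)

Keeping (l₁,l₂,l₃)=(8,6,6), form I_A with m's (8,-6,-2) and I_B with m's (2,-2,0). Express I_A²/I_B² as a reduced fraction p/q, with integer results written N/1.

3146/147

l's match ⇒ only the (l;m) 3-j factors differ between A and B.
A: triangle coeff Δ(8,6,6) = 1/1309458150; Σ_t [0,0]: t=0:+1/39016857600 = 1/39016857600; (3j)²=11/2261 [(8 6 6; 8 -6 -2)], sign=+1
B: triangle coeff Δ(8,6,6) = 1/1309458150; Σ_t [0,4]: t=0:+1/1393459200 t=1:−1/21772800 t=2:+1/3317760 t=3:−1/3110400 t=4:+1/19906560 = -1/66355200; (3j)²=21/92378 [(8 6 6; 2 -2 0)], sign=-1
I_A²/I_B² = (11/2261)/(21/92378) = 3146/147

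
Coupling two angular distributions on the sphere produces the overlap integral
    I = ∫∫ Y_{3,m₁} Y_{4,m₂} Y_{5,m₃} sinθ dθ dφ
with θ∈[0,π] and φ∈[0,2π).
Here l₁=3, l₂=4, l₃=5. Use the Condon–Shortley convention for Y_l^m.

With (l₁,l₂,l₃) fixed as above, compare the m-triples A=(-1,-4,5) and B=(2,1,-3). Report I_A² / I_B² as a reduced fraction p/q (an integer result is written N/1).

Same 3,4,5: normalisation and zero-m 3j drop out of the ratio.
A: Δ: 2! 4! 6! / 13! → 1/180180; sum: t=0:+1/34560 = 1/34560; 3j²(3 4 5; -1 -4 5) = Δ·Π!·Σ² = 14/429  (sign +1)
B: Δ: 2! 4! 6! / 13! → 1/180180; sum: t=0:+1/1440 t=1:−1/1152 = -1/5760; 3j²(3 4 5; 2 1 -3) = Δ·Π!·Σ² = 1/858  (sign -1)
I_A²/I_B² = (14/429)/(1/858) = 28/1

28/1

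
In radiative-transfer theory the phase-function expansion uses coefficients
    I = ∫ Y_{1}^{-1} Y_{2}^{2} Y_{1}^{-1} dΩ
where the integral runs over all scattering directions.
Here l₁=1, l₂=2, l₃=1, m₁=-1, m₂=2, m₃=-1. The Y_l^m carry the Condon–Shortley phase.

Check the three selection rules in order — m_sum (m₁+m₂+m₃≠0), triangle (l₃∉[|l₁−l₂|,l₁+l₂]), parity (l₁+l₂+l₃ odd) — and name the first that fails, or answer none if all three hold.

azimuthal sum: -1 + 2 − 1 = 0  ✓
1 ≤ 1 ≤ 3 (triangle on l)  ✓
L = 1 + 2 + 1 = 4 (even)  ✓

none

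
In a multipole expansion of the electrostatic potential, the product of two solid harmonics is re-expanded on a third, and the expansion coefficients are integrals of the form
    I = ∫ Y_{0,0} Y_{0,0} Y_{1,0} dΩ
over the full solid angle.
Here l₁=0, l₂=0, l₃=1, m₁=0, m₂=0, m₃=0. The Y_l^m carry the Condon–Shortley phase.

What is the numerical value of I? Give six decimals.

0.000000

triangle: need 0≤l₃≤0, have 1; I=0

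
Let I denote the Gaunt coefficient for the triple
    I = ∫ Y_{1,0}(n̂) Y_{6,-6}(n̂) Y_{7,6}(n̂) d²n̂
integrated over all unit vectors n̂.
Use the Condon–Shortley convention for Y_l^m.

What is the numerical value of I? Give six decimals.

0.126157

m-sum 0 ✓  L=14 even ✓  5≤7≤7 ✓
Π(2lᵢ+1) = 3×13×15 = 585
triangle coeff Δ(1,6,7) = 1/1365
Σ_t [0,0]: t=0:+1/518400 = 1/518400
(3j)²=7/195 [(1 6 7; 0 0 0)], sign=-1
Σ_t [0,0]: t=0:+1/479001600 = 1/479001600
(3j)²=1/105 [(1 6 7; 0 -6 6)], sign=-1
⇒ 4πI² = 1/5
I = (+1)√(1/5/(4π)) = 0.12615663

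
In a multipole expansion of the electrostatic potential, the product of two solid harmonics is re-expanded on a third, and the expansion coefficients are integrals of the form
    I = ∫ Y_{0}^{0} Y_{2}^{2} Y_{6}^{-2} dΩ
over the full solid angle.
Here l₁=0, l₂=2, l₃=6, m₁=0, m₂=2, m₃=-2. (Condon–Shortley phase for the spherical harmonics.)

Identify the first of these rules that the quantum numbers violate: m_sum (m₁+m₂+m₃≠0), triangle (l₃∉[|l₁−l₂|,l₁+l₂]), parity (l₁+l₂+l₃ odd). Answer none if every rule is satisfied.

triangle

m₁+m₂+m₃ = 0 + 2 − 2 = 0  ✓
triangle: |0−2|=2 ≤ l₃=6 ≤ 0+2=2  ✗
parity: l₁+l₂+l₃ = 8 is even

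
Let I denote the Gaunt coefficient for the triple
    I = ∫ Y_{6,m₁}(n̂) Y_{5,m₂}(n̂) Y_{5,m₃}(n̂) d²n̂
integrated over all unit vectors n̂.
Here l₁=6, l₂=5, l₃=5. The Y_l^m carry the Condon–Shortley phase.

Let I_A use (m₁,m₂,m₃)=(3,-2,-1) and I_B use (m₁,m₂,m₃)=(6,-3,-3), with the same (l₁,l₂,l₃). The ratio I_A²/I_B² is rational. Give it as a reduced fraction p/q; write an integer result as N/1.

45/308

Shared (l₁,l₂,l₃)=(6,5,5): N and (l;000)² cancel in I_A²/I_B².
A: Δ = 6!·6!·4!/17! = 1/28588560; Racah Σ t=0..3: t=0:+1/155520 t=1:−1/23040 t=2:+1/34560 t=3:−1/622080 = -1/103680; ⇒ 3j(6 5 5; 3 -2 -1)² = 9/2431, sgn -1
B: Δ = 6!·6!·4!/17! = 1/28588560; Racah Σ t=0..0: t=0:+1/2073600 = 1/2073600; ⇒ 3j(6 5 5; 6 -3 -3)² = 28/1105, sgn +1
I_A²/I_B² = (9/2431)/(28/1105) = 45/308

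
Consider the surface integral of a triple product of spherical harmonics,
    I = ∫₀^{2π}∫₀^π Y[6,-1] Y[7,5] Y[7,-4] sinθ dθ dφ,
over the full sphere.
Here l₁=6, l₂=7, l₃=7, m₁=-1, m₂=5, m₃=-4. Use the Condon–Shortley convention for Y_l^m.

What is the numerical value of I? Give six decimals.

Checks pass: Σm=0; 20 even; l₃=7∈[1,13].
(2·6+1)(2·7+1)(2·7+1) = 2925
Δ: 6! 6! 8! / 21! → 1/2444321880
sum: t=0:+1/2612736000 t=1:−1/20736000 t=2:+1/1658880 t=3:−1/746496 t=4:+1/1658880 t=5:−1/20736000 t=6:+1/2612736000 = -1/4354560
3j²(6 7 7; 0 0 0) = Δ·Π!·Σ² = 1000/138567  (sign +1)
sum: t=4:+1/69672960 t=5:−1/29030400 t=6:+1/124416000 = -1/82944000
3j²(6 7 7; -1 5 -4) = Δ·Π!·Σ² = 693/83980  (sign +1)
combine: 4πI² = 2925·1000/138567·693/83980 = 236250/1356277
take √, sign +1: I = 0.11773532

0.117735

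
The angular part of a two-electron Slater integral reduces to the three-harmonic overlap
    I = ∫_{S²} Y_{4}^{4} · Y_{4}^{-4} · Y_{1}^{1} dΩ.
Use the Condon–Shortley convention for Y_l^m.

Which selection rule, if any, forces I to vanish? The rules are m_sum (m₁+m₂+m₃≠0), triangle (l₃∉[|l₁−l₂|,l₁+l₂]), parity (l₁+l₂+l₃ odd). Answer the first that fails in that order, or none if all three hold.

azimuthal sum: 4 − 4 + 1 = 1  ✗
0 ≤ 1 ≤ 8 (triangle on l)
L = 4 + 4 + 1 = 9 (odd)

m_sum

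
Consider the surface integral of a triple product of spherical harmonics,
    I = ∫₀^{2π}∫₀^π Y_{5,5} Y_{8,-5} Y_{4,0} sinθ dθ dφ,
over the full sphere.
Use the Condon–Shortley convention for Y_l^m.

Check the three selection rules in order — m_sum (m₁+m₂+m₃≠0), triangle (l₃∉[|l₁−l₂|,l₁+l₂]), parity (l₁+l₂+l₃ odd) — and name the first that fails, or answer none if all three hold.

m₁+m₂+m₃ = 5 − 5 + 0 = 0  ✓
triangle: |5−8|=3 ≤ l₃=4 ≤ 5+8=13  ✓
parity: l₁+l₂+l₃ = 17 is odd  ✗

parity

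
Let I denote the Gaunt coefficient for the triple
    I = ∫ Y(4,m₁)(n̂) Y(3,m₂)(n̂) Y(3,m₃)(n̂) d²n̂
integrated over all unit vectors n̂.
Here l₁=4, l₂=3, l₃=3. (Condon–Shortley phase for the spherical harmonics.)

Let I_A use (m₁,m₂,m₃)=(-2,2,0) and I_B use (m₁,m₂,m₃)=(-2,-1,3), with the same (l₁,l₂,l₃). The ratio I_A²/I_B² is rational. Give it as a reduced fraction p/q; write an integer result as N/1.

1/18

l's match ⇒ only the (l;m) 3-j factors differ between A and B.
A: triangle coeff Δ(4,3,3) = 1/34650; Σ_t [3,4]: t=3:−1/72 t=4:+1/96 = -1/288; (3j)²=1/462 [(4 3 3; -2 2 0)], sign=+1
B: triangle coeff Δ(4,3,3) = 1/34650; Σ_t [2,2]: t=2:+1/192 = 1/192; (3j)²=3/77 [(4 3 3; -2 -1 3)], sign=+1
I_A²/I_B² = (1/462)/(3/77) = 1/18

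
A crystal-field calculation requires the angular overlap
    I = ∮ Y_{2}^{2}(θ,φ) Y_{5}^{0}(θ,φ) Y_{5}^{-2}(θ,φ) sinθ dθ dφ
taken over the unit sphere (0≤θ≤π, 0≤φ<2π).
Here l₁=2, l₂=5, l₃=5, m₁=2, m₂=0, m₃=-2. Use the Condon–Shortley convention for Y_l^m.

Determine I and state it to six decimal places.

-0.191372

m-sum 0 ✓  L=12 even ✓  3≤5≤7 ✓
Π(2lᵢ+1) = 5×11×11 = 605
triangle coeff Δ(2,5,5) = 1/38610
Σ_t [0,2]: t=0:+1/2880 t=1:−1/576 t=2:+1/2880 = -1/960
(3j)²=10/429 [(2 5 5; 0 0 0)], sign=+1
Σ_t [0,0]: t=0:+1/2880 = 1/2880
(3j)²=14/429 [(2 5 5; 2 0 -2)], sign=-1
⇒ 4πI² = 700/1521
I = (-1)√(700/1521/(4π)) = -0.19137248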